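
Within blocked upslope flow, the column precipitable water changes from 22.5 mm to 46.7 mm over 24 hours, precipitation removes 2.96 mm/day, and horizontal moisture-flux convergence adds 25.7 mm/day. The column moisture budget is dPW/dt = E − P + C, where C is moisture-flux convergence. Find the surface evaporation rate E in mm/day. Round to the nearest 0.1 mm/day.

E ≈ 1.5 mm/day

dPW/dt = (46.7 − 22.5) mm / (24/24 day) = +24.200 mm/day.
E = dPW/dt + P − C = (+24.200) + 2.96 − (25.7) = 1.5 mm/day.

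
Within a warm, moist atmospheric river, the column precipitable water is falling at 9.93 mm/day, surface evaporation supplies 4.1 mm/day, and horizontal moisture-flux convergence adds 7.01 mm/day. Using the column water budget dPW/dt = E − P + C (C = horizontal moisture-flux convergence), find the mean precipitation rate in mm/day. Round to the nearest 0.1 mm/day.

dPW/dt = -9.93 mm/day.
P = E + C − dPW/dt = 4.1 + (7.01) − (-9.93) = 21.0 mm/day.

P ≈ 21.0 mm/day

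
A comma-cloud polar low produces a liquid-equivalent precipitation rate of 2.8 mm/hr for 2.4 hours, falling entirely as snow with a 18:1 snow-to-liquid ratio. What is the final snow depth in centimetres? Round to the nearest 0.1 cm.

Liquid-equivalent depth = 2.8 × 2.4 = 6.72 mm.
Snow depth = 6.72 mm × 18 = 120.96 mm = 12.1 cm.

snow depth ≈ 12.1 cm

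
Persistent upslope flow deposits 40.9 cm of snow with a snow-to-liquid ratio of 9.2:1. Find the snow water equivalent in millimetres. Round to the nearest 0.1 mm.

SWE = snow depth / ratio = 40.9 cm / 9.2 = 4.446 cm = 44.5 mm.

SWE ≈ 44.5 mm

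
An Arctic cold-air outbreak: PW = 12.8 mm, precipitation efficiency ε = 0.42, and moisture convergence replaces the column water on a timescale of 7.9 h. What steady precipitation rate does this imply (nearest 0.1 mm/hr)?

R ≈ 0.7 mm/hr

Each overturning extracts ε × PW = 0.42 × 12.8 = 5.376 mm.
Rate = ε·PW / τ = 5.376 / 7.9 h = 0.7 mm/hr.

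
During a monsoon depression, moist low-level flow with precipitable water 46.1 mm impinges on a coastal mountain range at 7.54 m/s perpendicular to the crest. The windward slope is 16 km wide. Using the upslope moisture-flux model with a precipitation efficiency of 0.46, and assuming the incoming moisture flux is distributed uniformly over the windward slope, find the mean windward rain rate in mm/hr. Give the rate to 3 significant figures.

R ≈ 36.0 mm/hr

Incoming column moisture flux per unit ridge length: F = V × PW = 7.54 × 46.1 = 347.594 mm·m/s.
Spread over the 16 km slope with efficiency ε = 0.46: R = ε·F/W = 0.46 × 347.594 / 16000 m = 9.993e-03 mm/s.
R = 9.993e-03 × 3600 = 36.0 mm/hr.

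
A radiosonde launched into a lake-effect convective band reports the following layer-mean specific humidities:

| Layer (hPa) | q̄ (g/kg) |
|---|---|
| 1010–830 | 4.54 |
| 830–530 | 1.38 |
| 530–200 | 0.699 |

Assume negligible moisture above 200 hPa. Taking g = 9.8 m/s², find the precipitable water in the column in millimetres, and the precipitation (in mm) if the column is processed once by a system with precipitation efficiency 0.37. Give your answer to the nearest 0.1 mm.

PW ≈ 14.9 mm; precipitation ≈ 5.5 mm

Precipitable water is the column-integrated vapour mass per unit area: PW = (1/g) Σ q̄ Δp, with q in kg/kg and Δp in Pa (1 kg/m² of water = 1 mm).
Layer 1010–830 hPa: Δp = 180 hPa = 18000 Pa, q̄ = 0.00454 kg/kg → 0.00454 × 18000 / 9.8 = 8.34 mm
Layer 830–530 hPa: Δp = 300 hPa = 30000 Pa, q̄ = 0.00138 kg/kg → 0.00138 × 30000 / 9.8 = 4.22 mm
Layer 530–200 hPa: Δp = 330 hPa = 33000 Pa, q̄ = 0.000699 kg/kg → 0.000699 × 33000 / 9.8 = 2.35 mm
PW = 8.34 + 4.22 + 2.35 = 14.91 ≈ 14.9 mm.
Precipitation = ε × PW = 0.37 × 14.9 = 5.5 mm.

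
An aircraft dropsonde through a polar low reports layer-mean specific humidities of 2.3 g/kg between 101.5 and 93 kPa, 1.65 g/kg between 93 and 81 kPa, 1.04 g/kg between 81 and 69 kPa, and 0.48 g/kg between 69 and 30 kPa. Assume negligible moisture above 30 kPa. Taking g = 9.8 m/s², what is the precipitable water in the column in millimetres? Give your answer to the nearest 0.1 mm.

PW ≈ 7.2 mm

Precipitable water is the column-integrated vapour mass per unit area: PW = (1/g) Σ q̄ Δp, with q in kg/kg and Δp in Pa (1 kg/m² of water = 1 mm).
Layer 101.5–93 kPa: Δp = 85 hPa = 8500 Pa, q̄ = 0.0023 kg/kg → 0.0023 × 8500 / 9.8 = 1.99 mm
Layer 93–81 kPa: Δp = 120 hPa = 12000 Pa, q̄ = 0.00165 kg/kg → 0.00165 × 12000 / 9.8 = 2.02 mm
Layer 81–69 kPa: Δp = 120 hPa = 12000 Pa, q̄ = 0.00104 kg/kg → 0.00104 × 12000 / 9.8 = 1.27 mm
Layer 69–30 kPa: Δp = 390 hPa = 39000 Pa, q̄ = 0.00048 kg/kg → 0.00048 × 39000 / 9.8 = 1.91 mm
PW = 1.99 + 2.02 + 1.27 + 1.91 = 7.19 ≈ 7.2 mm.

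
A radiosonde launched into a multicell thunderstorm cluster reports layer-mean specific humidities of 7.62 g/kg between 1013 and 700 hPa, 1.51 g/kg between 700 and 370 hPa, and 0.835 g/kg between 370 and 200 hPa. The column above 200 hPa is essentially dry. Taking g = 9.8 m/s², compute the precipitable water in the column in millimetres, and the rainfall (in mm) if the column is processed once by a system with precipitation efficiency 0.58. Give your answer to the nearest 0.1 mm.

PW ≈ 30.9 mm; rainfall ≈ 17.9 mm

Precipitable water is the column-integrated vapour mass per unit area: PW = (1/g) Σ q̄ Δp, with q in kg/kg and Δp in Pa (1 kg/m² of water = 1 mm).
Layer 1013–700 hPa: Δp = 313 hPa = 31300 Pa, q̄ = 0.00762 kg/kg → 0.00762 × 31300 / 9.8 = 24.34 mm
Layer 700–370 hPa: Δp = 330 hPa = 33000 Pa, q̄ = 0.00151 kg/kg → 0.00151 × 33000 / 9.8 = 5.08 mm
Layer 370–200 hPa: Δp = 170 hPa = 17000 Pa, q̄ = 0.000835 kg/kg → 0.000835 × 17000 / 9.8 = 1.45 mm
PW = 24.34 + 5.08 + 1.45 = 30.87 ≈ 30.9 mm.
Rainfall = ε × PW = 0.58 × 30.9 = 17.9 mm.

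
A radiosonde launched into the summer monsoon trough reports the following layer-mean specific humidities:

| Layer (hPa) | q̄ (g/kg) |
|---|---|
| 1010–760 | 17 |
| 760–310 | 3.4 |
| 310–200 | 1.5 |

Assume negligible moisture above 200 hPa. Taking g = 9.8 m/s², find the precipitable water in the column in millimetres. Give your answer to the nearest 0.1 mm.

Precipitable water is the column-integrated vapour mass per unit area: PW = (1/g) Σ q̄ Δp, with q in kg/kg and Δp in Pa (1 kg/m² of water = 1 mm).
Layer 1010–760 hPa: Δp = 250 hPa = 25000 Pa, q̄ = 0.017 kg/kg → 0.017 × 25000 / 9.8 = 43.37 mm
Layer 760–310 hPa: Δp = 450 hPa = 45000 Pa, q̄ = 0.0034 kg/kg → 0.0034 × 45000 / 9.8 = 15.61 mm
Layer 310–200 hPa: Δp = 110 hPa = 11000 Pa, q̄ = 0.0015 kg/kg → 0.0015 × 11000 / 9.8 = 1.68 mm
PW = 43.37 + 15.61 + 1.68 = 60.66 ≈ 60.7 mm.

PW ≈ 60.7 mm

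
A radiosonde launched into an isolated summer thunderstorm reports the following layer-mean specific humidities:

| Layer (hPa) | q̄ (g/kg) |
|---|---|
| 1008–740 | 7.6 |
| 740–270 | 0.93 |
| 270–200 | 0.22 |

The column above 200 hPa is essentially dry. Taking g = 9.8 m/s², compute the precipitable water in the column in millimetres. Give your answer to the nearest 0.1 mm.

Precipitable water is the column-integrated vapour mass per unit area: PW = (1/g) Σ q̄ Δp, with q in kg/kg and Δp in Pa (1 kg/m² of water = 1 mm).
Layer 1008–740 hPa: Δp = 268 hPa = 26800 Pa, q̄ = 0.0076 kg/kg → 0.0076 × 26800 / 9.8 = 20.78 mm
Layer 740–270 hPa: Δp = 470 hPa = 47000 Pa, q̄ = 0.00093 kg/kg → 0.00093 × 47000 / 9.8 = 4.46 mm
Layer 270–200 hPa: Δp = 70 hPa = 7000 Pa, q̄ = 0.00022 kg/kg → 0.00022 × 7000 / 9.8 = 0.16 mm
PW = 20.78 + 4.46 + 0.16 = 25.40 ≈ 25.4 mm.

PW ≈ 25.4 mm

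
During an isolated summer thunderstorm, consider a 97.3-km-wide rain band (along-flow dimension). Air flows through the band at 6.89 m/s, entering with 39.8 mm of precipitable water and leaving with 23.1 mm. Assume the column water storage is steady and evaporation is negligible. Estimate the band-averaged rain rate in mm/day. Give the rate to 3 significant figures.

Column moisture flux per unit crosswind length is F = V × PW.
Inflow: F_in = 6.89 × 39.8 = 274.222 mm·m/s
Outflow: F_out = 6.89 × 23.1 = 159.159 mm·m/s
Steady-state rate R = (F_in − F_out)/L = (274.222 − 159.159) / 97300 m = 1.183e-03 mm/s.
R = 1.183e-03 × 3600 × 24 = 102 mm/day.

R ≈ 102 mm/day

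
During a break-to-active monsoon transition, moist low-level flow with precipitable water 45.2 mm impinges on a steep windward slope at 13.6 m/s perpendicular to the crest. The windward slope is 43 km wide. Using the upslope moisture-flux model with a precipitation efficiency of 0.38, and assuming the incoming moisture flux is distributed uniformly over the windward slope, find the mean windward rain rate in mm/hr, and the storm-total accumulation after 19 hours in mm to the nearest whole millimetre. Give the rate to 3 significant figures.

Incoming column moisture flux per unit ridge length: F = V × PW = 13.6 × 45.2 = 614.72 mm·m/s.
Spread over the 43 km slope with efficiency ε = 0.38: R = ε·F/W = 0.38 × 614.72 / 43000 m = 5.432e-03 mm/s.
R = 5.432e-03 × 3600 = 19.6 mm/hr.
Over 19 h: total = 19.6 × 19 = 372.4 ≈ 372 mm.

R ≈ 19.6 mm/hr; total ≈ 372 mm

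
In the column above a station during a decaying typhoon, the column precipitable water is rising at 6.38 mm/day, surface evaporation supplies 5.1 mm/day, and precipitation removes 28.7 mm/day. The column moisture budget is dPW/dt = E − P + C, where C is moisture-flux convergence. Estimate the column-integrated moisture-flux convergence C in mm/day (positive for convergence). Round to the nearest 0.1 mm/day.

C ≈ 30.0 mm/day

dPW/dt = +6.38 mm/day.
C = dPW/dt − E + P = (+6.38) − 5.1 + 28.7 = 30.0 mm/day.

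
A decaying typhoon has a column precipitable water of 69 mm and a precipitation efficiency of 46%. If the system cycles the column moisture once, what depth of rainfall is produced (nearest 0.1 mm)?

rainfall ≈ 31.7 mm

Rainfall = ε × PW = 0.46 × 69 = 31.7 mm.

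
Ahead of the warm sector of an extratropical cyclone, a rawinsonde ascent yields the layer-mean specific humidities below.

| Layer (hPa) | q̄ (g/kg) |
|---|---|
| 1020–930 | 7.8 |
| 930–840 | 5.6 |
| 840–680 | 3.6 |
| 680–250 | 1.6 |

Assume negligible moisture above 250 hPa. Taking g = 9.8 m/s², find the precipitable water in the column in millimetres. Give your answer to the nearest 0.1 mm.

PW ≈ 25.2 mm

Precipitable water is the column-integrated vapour mass per unit area: PW = (1/g) Σ q̄ Δp, with q in kg/kg and Δp in Pa (1 kg/m² of water = 1 mm).
Layer 1020–930 hPa: Δp = 90 hPa = 9000 Pa, q̄ = 0.0078 kg/kg → 0.0078 × 9000 / 9.8 = 7.16 mm
Layer 930–840 hPa: Δp = 90 hPa = 9000 Pa, q̄ = 0.0056 kg/kg → 0.0056 × 9000 / 9.8 = 5.14 mm
Layer 840–680 hPa: Δp = 160 hPa = 16000 Pa, q̄ = 0.0036 kg/kg → 0.0036 × 16000 / 9.8 = 5.88 mm
Layer 680–250 hPa: Δp = 430 hPa = 43000 Pa, q̄ = 0.0016 kg/kg → 0.0016 × 43000 / 9.8 = 7.02 mm
PW = 7.16 + 5.14 + 5.88 + 7.02 = 25.20 ≈ 25.2 mm.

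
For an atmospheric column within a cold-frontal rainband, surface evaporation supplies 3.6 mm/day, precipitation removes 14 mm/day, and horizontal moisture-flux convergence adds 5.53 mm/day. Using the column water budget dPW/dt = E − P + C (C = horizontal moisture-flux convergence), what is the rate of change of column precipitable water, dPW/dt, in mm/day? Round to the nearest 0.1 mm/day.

dPW/dt = E − P + C = 3.6 − 14 + (5.53) = -4.9 mm/day.

dPW/dt ≈ -4.9 mm/day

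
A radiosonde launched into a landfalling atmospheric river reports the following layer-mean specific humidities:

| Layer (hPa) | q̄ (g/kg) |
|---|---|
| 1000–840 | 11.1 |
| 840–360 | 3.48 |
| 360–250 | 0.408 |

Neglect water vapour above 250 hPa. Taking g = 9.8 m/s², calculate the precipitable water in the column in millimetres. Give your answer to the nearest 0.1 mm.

PW ≈ 35.6 mm

Precipitable water is the column-integrated vapour mass per unit area: PW = (1/g) Σ q̄ Δp, with q in kg/kg and Δp in Pa (1 kg/m² of water = 1 mm).
Layer 1000–840 hPa: Δp = 160 hPa = 16000 Pa, q̄ = 0.0111 kg/kg → 0.0111 × 16000 / 9.8 = 18.12 mm
Layer 840–360 hPa: Δp = 480 hPa = 48000 Pa, q̄ = 0.00348 kg/kg → 0.00348 × 48000 / 9.8 = 17.04 mm
Layer 360–250 hPa: Δp = 110 hPa = 11000 Pa, q̄ = 0.000408 kg/kg → 0.000408 × 11000 / 9.8 = 0.46 mm
PW = 18.12 + 17.04 + 0.46 = 35.62 ≈ 35.6 mm.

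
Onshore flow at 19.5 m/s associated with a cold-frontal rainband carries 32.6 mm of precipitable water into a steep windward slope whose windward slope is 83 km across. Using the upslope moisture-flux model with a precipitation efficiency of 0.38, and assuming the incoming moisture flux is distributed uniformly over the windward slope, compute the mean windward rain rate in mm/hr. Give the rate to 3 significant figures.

Incoming column moisture flux per unit ridge length: F = V × PW = 19.5 × 32.6 = 635.7 mm·m/s.
Spread over the 83 km slope with efficiency ε = 0.38: R = ε·F/W = 0.38 × 635.7 / 83000 m = 2.910e-03 mm/s.
R = 2.910e-03 × 3600 = 10.5 mm/hr.

R ≈ 10.5 mm/hr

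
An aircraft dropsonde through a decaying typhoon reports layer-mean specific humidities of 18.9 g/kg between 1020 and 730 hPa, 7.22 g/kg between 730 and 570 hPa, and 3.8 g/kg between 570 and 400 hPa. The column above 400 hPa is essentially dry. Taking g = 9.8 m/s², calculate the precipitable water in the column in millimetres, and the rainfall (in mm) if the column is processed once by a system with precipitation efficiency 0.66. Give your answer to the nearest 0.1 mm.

Precipitable water is the column-integrated vapour mass per unit area: PW = (1/g) Σ q̄ Δp, with q in kg/kg and Δp in Pa (1 kg/m² of water = 1 mm).
Layer 1020–730 hPa: Δp = 290 hPa = 29000 Pa, q̄ = 0.0189 kg/kg → 0.0189 × 29000 / 9.8 = 55.93 mm
Layer 730–570 hPa: Δp = 160 hPa = 16000 Pa, q̄ = 0.00722 kg/kg → 0.00722 × 16000 / 9.8 = 11.79 mm
Layer 570–400 hPa: Δp = 170 hPa = 17000 Pa, q̄ = 0.0038 kg/kg → 0.0038 × 17000 / 9.8 = 6.59 mm
PW = 55.93 + 11.79 + 6.59 = 74.31 ≈ 74.3 mm.
Rainfall = ε × PW = 0.66 × 74.3 = 49.0 mm.

PW ≈ 74.3 mm; rainfall ≈ 49.0 mm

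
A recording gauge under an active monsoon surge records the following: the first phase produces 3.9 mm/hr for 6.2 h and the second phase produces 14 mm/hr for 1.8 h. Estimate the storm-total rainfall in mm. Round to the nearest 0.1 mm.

total ≈ 49.4 mm

Total = Σ Rᵢ Δtᵢ = 3.9 × 6.2 + 14 × 1.8
      = 24.18 + 25.2 = 49.4 mm.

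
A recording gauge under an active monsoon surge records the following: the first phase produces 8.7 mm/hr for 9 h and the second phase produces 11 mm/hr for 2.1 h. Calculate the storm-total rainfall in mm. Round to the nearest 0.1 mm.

total ≈ 101.4 mm

Total = Σ Rᵢ Δtᵢ = 8.7 × 9 + 11 × 2.1
      = 78.3 + 23.1 = 101.4 mm.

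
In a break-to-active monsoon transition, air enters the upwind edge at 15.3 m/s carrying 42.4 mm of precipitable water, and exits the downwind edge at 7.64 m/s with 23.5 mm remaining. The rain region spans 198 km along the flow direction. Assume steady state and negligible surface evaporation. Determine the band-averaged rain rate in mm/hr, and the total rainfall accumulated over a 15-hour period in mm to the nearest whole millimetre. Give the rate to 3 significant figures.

Column moisture flux per unit crosswind length is F = V × PW.
Inflow: F_in = 15.3 × 42.4 = 648.72 mm·m/s
Outflow: F_out = 7.64 × 23.5 = 179.54 mm·m/s
Steady-state rate R = (F_in − F_out)/L = (648.72 − 179.54) / 198000 m = 2.370e-03 mm/s.
R = 2.370e-03 × 3600 = 8.53 mm/hr.
Over 15 h: total = 8.53 × 15 = 127.95 ≈ 128 mm.

R ≈ 8.53 mm/hr; total ≈ 128 mm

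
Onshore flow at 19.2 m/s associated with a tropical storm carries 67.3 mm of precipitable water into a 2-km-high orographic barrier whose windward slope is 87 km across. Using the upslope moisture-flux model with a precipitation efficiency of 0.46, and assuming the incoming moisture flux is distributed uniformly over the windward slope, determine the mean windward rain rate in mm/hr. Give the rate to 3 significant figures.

R ≈ 24.6 mm/hr

Incoming column moisture flux per unit ridge length: F = V × PW = 19.2 × 67.3 = 1292.16 mm·m/s.
Spread over the 87 km slope with efficiency ε = 0.46: R = ε·F/W = 0.46 × 1292.16 / 87000 m = 6.832e-03 mm/s.
R = 6.832e-03 × 3600 = 24.6 mm/hr.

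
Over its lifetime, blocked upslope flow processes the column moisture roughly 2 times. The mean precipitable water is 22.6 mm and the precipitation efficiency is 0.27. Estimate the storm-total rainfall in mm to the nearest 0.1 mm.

rainfall ≈ 12.2 mm

Each cycle deposits ε × PW = 0.27 × 22.6 = 6.102 mm.
Over 2 cycles: 2 × 6.102 = 12.2 mm.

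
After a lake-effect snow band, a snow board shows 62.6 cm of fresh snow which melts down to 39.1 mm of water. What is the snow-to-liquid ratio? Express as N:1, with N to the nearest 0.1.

Ratio = snow depth / SWE = 626 mm / 39.1 mm = 16.0, i.e. 16.0:1.

ratio ≈ 16.0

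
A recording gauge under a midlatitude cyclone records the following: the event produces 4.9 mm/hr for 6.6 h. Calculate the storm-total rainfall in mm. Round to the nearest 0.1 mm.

Total = Σ Rᵢ Δtᵢ = 4.9 × 6.6
      = 32.34 = 32.3 mm.

total ≈ 32.3 mm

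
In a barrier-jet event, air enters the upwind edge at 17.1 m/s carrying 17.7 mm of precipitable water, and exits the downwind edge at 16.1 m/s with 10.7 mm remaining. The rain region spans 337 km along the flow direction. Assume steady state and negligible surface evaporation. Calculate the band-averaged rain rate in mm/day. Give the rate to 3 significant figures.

R ≈ 33.4 mm/day

Column moisture flux per unit crosswind length is F = V × PW.
Inflow: F_in = 17.1 × 17.7 = 302.67 mm·m/s
Outflow: F_out = 16.1 × 10.7 = 172.27 mm·m/s
Steady-state rate R = (F_in − F_out)/L = (302.67 − 172.27) / 337000 m = 3.869e-04 mm/s.
R = 3.869e-04 × 3600 × 24 = 33.4 mm/day.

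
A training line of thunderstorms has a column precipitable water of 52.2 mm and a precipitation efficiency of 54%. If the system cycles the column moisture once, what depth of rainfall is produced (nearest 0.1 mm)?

Rainfall = ε × PW = 0.54 × 52.2 = 28.2 mm.

rainfall ≈ 28.2 mm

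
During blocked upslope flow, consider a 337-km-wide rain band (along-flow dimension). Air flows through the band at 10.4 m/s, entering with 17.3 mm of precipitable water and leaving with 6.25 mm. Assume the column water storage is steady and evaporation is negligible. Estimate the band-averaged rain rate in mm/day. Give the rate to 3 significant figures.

Column moisture flux per unit crosswind length is F = V × PW.
Inflow: F_in = 10.4 × 17.3 = 179.92 mm·m/s
Outflow: F_out = 10.4 × 6.25 = 65 mm·m/s
Steady-state rate R = (F_in − F_out)/L = (179.92 − 65) / 337000 m = 3.410e-04 mm/s.
R = 3.410e-04 × 3600 × 24 = 29.5 mm/day.

R ≈ 29.5 mm/day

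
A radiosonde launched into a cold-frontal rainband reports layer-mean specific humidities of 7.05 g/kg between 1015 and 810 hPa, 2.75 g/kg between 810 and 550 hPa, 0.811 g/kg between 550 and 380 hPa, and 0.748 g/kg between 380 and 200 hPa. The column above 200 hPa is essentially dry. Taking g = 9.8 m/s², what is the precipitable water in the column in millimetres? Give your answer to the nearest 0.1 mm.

Precipitable water is the column-integrated vapour mass per unit area: PW = (1/g) Σ q̄ Δp, with q in kg/kg and Δp in Pa (1 kg/m² of water = 1 mm).
Layer 1015–810 hPa: Δp = 205 hPa = 20500 Pa, q̄ = 0.00705 kg/kg → 0.00705 × 20500 / 9.8 = 14.75 mm
Layer 810–550 hPa: Δp = 260 hPa = 26000 Pa, q̄ = 0.00275 kg/kg → 0.00275 × 26000 / 9.8 = 7.30 mm
Layer 550–380 hPa: Δp = 170 hPa = 17000 Pa, q̄ = 0.000811 kg/kg → 0.000811 × 17000 / 9.8 = 1.41 mm
Layer 380–200 hPa: Δp = 180 hPa = 18000 Pa, q̄ = 0.000748 kg/kg → 0.000748 × 18000 / 9.8 = 1.37 mm
PW = 14.75 + 7.30 + 1.41 + 1.37 = 24.83 ≈ 24.8 mm.

PW ≈ 24.8 mm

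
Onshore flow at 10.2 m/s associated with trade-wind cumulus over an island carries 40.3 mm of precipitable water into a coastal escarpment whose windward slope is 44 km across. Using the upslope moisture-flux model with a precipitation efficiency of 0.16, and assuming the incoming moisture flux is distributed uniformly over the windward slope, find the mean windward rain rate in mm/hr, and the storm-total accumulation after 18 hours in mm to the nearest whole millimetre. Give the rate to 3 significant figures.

Incoming column moisture flux per unit ridge length: F = V × PW = 10.2 × 40.3 = 411.06 mm·m/s.
Spread over the 44 km slope with efficiency ε = 0.16: R = ε·F/W = 0.16 × 411.06 / 44000 m = 1.495e-03 mm/s.
R = 1.495e-03 × 3600 = 5.38 mm/hr.
Over 18 h: total = 5.38 × 18 = 96.84 ≈ 97 mm.

R ≈ 5.38 mm/hr; total ≈ 97 mm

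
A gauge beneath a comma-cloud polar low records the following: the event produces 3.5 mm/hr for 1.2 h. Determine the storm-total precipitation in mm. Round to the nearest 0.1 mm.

Total = Σ Rᵢ Δtᵢ = 3.5 × 1.2
      = 4.2 = 4.2 mm.

total ≈ 4.2 mm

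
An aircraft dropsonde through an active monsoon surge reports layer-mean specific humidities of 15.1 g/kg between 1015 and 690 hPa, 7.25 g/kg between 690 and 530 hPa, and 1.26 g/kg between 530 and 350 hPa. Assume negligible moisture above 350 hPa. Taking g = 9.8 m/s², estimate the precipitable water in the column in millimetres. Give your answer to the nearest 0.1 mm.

Precipitable water is the column-integrated vapour mass per unit area: PW = (1/g) Σ q̄ Δp, with q in kg/kg and Δp in Pa (1 kg/m² of water = 1 mm).
Layer 1015–690 hPa: Δp = 325 hPa = 32500 Pa, q̄ = 0.0151 kg/kg → 0.0151 × 32500 / 9.8 = 50.08 mm
Layer 690–530 hPa: Δp = 160 hPa = 16000 Pa, q̄ = 0.00725 kg/kg → 0.00725 × 16000 / 9.8 = 11.84 mm
Layer 530–350 hPa: Δp = 180 hPa = 18000 Pa, q̄ = 0.00126 kg/kg → 0.00126 × 18000 / 9.8 = 2.31 mm
PW = 50.08 + 11.84 + 2.31 = 64.23 ≈ 64.2 mm.

PW ≈ 64.2 mm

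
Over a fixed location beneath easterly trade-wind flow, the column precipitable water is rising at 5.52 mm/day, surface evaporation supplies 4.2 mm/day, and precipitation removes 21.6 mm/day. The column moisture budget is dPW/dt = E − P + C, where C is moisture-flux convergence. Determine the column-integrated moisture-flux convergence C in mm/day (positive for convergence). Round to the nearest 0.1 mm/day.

dPW/dt = +5.52 mm/day.
C = dPW/dt − E + P = (+5.52) − 4.2 + 21.6 = 22.9 mm/day.

C ≈ 22.9 mm/day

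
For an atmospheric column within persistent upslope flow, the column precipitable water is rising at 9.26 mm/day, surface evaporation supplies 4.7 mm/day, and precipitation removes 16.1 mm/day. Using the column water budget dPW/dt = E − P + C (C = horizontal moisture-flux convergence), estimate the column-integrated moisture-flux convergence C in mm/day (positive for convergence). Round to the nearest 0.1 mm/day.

C ≈ 20.7 mm/day

dPW/dt = +9.26 mm/day.
C = dPW/dt − E + P = (+9.26) − 4.7 + 16.1 = 20.7 mm/day.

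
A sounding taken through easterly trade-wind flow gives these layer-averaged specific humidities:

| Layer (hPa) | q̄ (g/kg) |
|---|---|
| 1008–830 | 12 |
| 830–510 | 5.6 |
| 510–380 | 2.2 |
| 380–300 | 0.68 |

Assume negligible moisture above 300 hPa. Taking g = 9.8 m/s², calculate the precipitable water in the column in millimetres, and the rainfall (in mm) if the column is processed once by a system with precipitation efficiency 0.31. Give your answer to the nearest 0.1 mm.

Precipitable water is the column-integrated vapour mass per unit area: PW = (1/g) Σ q̄ Δp, with q in kg/kg and Δp in Pa (1 kg/m² of water = 1 mm).
Layer 1008–830 hPa: Δp = 178 hPa = 17800 Pa, q̄ = 0.012 kg/kg → 0.012 × 17800 / 9.8 = 21.80 mm
Layer 830–510 hPa: Δp = 320 hPa = 32000 Pa, q̄ = 0.0056 kg/kg → 0.0056 × 32000 / 9.8 = 18.29 mm
Layer 510–380 hPa: Δp = 130 hPa = 13000 Pa, q̄ = 0.0022 kg/kg → 0.0022 × 13000 / 9.8 = 2.92 mm
Layer 380–300 hPa: Δp = 80 hPa = 8000 Pa, q̄ = 0.00068 kg/kg → 0.00068 × 8000 / 9.8 = 0.56 mm
PW = 21.80 + 18.29 + 2.92 + 0.56 = 43.57 ≈ 43.6 mm.
Rainfall = ε × PW = 0.31 × 43.6 = 13.5 mm.

PW ≈ 43.6 mm; rainfall ≈ 13.5 mm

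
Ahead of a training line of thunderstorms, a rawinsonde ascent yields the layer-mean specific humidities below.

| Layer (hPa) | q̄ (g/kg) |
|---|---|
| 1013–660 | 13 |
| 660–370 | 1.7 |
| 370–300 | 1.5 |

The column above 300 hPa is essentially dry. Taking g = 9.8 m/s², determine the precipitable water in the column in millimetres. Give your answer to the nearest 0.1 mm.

PW ≈ 52.9 mm

Precipitable water is the column-integrated vapour mass per unit area: PW = (1/g) Σ q̄ Δp, with q in kg/kg and Δp in Pa (1 kg/m² of water = 1 mm).
Layer 1013–660 hPa: Δp = 353 hPa = 35300 Pa, q̄ = 0.013 kg/kg → 0.013 × 35300 / 9.8 = 46.83 mm
Layer 660–370 hPa: Δp = 290 hPa = 29000 Pa, q̄ = 0.0017 kg/kg → 0.0017 × 29000 / 9.8 = 5.03 mm
Layer 370–300 hPa: Δp = 70 hPa = 7000 Pa, q̄ = 0.0015 kg/kg → 0.0015 × 7000 / 9.8 = 1.07 mm
PW = 46.83 + 5.03 + 1.07 = 52.93 ≈ 52.9 mm.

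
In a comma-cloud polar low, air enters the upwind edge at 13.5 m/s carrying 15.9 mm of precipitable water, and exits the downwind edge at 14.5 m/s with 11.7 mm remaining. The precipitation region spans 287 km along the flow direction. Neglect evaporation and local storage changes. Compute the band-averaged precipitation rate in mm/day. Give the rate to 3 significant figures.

Column moisture flux per unit crosswind length is F = V × PW.
Inflow: F_in = 13.5 × 15.9 = 214.65 mm·m/s
Outflow: F_out = 14.5 × 11.7 = 169.65 mm·m/s
Steady-state rate R = (F_in − F_out)/L = (214.65 − 169.65) / 287000 m = 1.568e-04 mm/s.
R = 1.568e-04 × 3600 × 24 = 13.5 mm/day.

R ≈ 13.5 mm/day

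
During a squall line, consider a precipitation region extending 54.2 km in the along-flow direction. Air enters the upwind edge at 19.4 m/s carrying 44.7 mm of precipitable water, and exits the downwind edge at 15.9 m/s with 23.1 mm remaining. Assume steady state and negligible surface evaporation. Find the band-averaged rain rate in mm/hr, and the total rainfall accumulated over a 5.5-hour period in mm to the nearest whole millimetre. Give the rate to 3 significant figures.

Column moisture flux per unit crosswind length is F = V × PW.
Inflow: F_in = 19.4 × 44.7 = 867.18 mm·m/s
Outflow: F_out = 15.9 × 23.1 = 367.29 mm·m/s
Steady-state rate R = (F_in − F_out)/L = (867.18 − 367.29) / 54200 m = 9.223e-03 mm/s.
R = 9.223e-03 × 3600 = 33.2 mm/hr.
Over 5.5 h: total = 33.2 × 5.5 = 182.6 ≈ 183 mm.

R ≈ 33.2 mm/hr; total ≈ 183 mm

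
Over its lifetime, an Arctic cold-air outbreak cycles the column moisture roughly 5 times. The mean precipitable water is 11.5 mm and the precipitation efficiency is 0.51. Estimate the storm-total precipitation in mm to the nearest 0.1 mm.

Each cycle deposits ε × PW = 0.51 × 11.5 = 5.865 mm.
Over 5 cycles: 5 × 5.865 = 29.3 mm.

precipitation ≈ 29.3 mm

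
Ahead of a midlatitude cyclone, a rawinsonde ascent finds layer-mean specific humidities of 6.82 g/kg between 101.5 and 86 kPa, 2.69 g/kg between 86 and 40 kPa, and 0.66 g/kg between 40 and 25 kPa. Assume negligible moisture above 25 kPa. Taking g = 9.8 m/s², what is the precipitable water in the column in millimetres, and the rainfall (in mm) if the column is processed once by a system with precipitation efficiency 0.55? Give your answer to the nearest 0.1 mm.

Precipitable water is the column-integrated vapour mass per unit area: PW = (1/g) Σ q̄ Δp, with q in kg/kg and Δp in Pa (1 kg/m² of water = 1 mm).
Layer 101.5–86 kPa: Δp = 155 hPa = 15500 Pa, q̄ = 0.00682 kg/kg → 0.00682 × 15500 / 9.8 = 10.79 mm
Layer 86–40 kPa: Δp = 460 hPa = 46000 Pa, q̄ = 0.00269 kg/kg → 0.00269 × 46000 / 9.8 = 12.63 mm
Layer 40–25 kPa: Δp = 150 hPa = 15000 Pa, q̄ = 0.00066 kg/kg → 0.00066 × 15000 / 9.8 = 1.01 mm
PW = 10.79 + 12.63 + 1.01 = 24.43 ≈ 24.4 mm.
Rainfall = ε × PW = 0.55 × 24.4 = 13.4 mm.

PW ≈ 24.4 mm; rainfall ≈ 13.4 mm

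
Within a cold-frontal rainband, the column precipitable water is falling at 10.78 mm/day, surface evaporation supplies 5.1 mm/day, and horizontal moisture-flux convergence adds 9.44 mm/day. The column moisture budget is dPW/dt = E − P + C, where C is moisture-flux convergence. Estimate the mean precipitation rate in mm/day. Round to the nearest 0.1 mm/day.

P ≈ 25.3 mm/day

dPW/dt = -10.78 mm/day.
P = E + C − dPW/dt = 5.1 + (9.44) − (-10.78) = 25.3 mm/day.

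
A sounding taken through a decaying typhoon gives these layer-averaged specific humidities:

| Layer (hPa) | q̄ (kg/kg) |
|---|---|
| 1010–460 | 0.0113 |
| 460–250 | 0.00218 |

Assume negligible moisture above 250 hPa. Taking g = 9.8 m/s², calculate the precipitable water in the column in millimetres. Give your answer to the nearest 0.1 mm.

PW ≈ 68.1 mm

Precipitable water is the column-integrated vapour mass per unit area: PW = (1/g) Σ q̄ Δp, with q in kg/kg and Δp in Pa (1 kg/m² of water = 1 mm).
Layer 1010–460 hPa: Δp = 550 hPa = 55000 Pa, q̄ = 0.0113 kg/kg → 0.0113 × 55000 / 9.8 = 63.42 mm
Layer 460–250 hPa: Δp = 210 hPa = 21000 Pa, q̄ = 0.00218 kg/kg → 0.00218 × 21000 / 9.8 = 4.67 mm
PW = 63.42 + 4.67 = 68.09 ≈ 68.1 mm.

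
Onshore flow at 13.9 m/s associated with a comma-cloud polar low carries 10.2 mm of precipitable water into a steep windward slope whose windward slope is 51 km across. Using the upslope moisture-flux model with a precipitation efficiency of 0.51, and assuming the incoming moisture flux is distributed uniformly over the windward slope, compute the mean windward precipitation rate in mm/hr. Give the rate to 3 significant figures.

Incoming column moisture flux per unit ridge length: F = V × PW = 13.9 × 10.2 = 141.78 mm·m/s.
Spread over the 51 km slope with efficiency ε = 0.51: R = ε·F/W = 0.51 × 141.78 / 51000 m = 1.418e-03 mm/s.
R = 1.418e-03 × 3600 = 5.10 mm/hr.

R ≈ 5.10 mm/hr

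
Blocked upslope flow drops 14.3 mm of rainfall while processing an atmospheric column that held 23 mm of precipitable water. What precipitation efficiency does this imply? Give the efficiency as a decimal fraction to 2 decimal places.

ε = rainfall / PW = 14.3 / 23 = 0.62.

ε ≈ 0.62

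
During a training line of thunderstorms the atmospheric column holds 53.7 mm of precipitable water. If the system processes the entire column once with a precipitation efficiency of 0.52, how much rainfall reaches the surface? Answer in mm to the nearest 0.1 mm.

rainfall ≈ 27.9 mm

Rainfall = ε × PW = 0.52 × 53.7 = 27.9 mm.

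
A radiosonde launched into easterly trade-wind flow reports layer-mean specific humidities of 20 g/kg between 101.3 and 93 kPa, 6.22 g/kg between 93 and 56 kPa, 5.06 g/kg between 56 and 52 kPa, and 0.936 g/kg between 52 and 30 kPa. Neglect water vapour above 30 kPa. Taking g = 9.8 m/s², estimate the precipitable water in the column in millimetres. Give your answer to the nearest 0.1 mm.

PW ≈ 44.6 mm

Precipitable water is the column-integrated vapour mass per unit area: PW = (1/g) Σ q̄ Δp, with q in kg/kg and Δp in Pa (1 kg/m² of water = 1 mm).
Layer 101.3–93 kPa: Δp = 83 hPa = 8300 Pa, q̄ = 0.02 kg/kg → 0.02 × 8300 / 9.8 = 16.94 mm
Layer 93–56 kPa: Δp = 370 hPa = 37000 Pa, q̄ = 0.00622 kg/kg → 0.00622 × 37000 / 9.8 = 23.48 mm
Layer 56–52 kPa: Δp = 40 hPa = 4000 Pa, q̄ = 0.00506 kg/kg → 0.00506 × 4000 / 9.8 = 2.07 mm
Layer 52–30 kPa: Δp = 220 hPa = 22000 Pa, q̄ = 0.000936 kg/kg → 0.000936 × 22000 / 9.8 = 2.10 mm
PW = 16.94 + 23.48 + 2.07 + 2.10 = 44.59 ≈ 44.6 mm.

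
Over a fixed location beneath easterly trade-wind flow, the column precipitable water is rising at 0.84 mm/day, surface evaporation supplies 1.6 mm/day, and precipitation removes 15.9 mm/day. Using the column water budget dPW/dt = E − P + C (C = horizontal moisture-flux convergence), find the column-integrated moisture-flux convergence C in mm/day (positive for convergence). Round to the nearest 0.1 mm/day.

dPW/dt = +0.84 mm/day.
C = dPW/dt − E + P = (+0.84) − 1.6 + 15.9 = 15.1 mm/day.

C ≈ 15.1 mm/day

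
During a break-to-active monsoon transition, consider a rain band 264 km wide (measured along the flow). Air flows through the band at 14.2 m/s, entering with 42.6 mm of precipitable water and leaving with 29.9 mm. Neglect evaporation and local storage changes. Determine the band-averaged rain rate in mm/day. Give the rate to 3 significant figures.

R ≈ 59.0 mm/day

Column moisture flux per unit crosswind length is F = V × PW.
Inflow: F_in = 14.2 × 42.6 = 604.92 mm·m/s
Outflow: F_out = 14.2 × 29.9 = 424.58 mm·m/s
Steady-state rate R = (F_in − F_out)/L = (604.92 − 424.58) / 264000 m = 6.831e-04 mm/s.
R = 6.831e-04 × 3600 × 24 = 59.0 mm/day.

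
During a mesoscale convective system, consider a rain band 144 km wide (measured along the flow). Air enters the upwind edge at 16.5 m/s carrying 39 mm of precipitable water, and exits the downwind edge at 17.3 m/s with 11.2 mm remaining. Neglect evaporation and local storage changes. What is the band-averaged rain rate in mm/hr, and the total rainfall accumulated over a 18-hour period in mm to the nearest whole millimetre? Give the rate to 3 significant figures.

Column moisture flux per unit crosswind length is F = V × PW.
Inflow: F_in = 16.5 × 39 = 643.5 mm·m/s
Outflow: F_out = 17.3 × 11.2 = 193.76 mm·m/s
Steady-state rate R = (F_in − F_out)/L = (643.5 − 193.76) / 144000 m = 3.123e-03 mm/s.
R = 3.123e-03 × 3600 = 11.2 mm/hr.
Over 18 h: total = 11.2 × 18 = 201.6 ≈ 202 mm.

R ≈ 11.2 mm/hr; total ≈ 202 mm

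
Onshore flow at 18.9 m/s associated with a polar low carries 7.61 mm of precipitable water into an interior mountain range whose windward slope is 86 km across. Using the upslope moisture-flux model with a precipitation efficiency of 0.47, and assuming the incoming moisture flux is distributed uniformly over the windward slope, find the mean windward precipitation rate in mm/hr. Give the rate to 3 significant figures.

R ≈ 2.83 mm/hr

Incoming column moisture flux per unit ridge length: F = V × PW = 18.9 × 7.61 = 143.829 mm·m/s.
Spread over the 86 km slope with efficiency ε = 0.47: R = ε·F/W = 0.47 × 143.829 / 86000 m = 7.860e-04 mm/s.
R = 7.860e-04 × 3600 = 2.83 mm/hr.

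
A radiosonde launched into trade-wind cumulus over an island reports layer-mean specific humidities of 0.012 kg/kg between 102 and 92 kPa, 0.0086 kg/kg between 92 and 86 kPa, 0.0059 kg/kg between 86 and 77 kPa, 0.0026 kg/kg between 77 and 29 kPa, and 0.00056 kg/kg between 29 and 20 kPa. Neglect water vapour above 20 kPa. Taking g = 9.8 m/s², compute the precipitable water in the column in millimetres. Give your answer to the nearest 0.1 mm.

Precipitable water is the column-integrated vapour mass per unit area: PW = (1/g) Σ q̄ Δp, with q in kg/kg and Δp in Pa (1 kg/m² of water = 1 mm).
Layer 102–92 kPa: Δp = 100 hPa = 10000 Pa, q̄ = 0.012 kg/kg → 0.012 × 10000 / 9.8 = 12.24 mm
Layer 92–86 kPa: Δp = 60 hPa = 6000 Pa, q̄ = 0.0086 kg/kg → 0.0086 × 6000 / 9.8 = 5.27 mm
Layer 86–77 kPa: Δp = 90 hPa = 9000 Pa, q̄ = 0.0059 kg/kg → 0.0059 × 9000 / 9.8 = 5.42 mm
Layer 77–29 kPa: Δp = 480 hPa = 48000 Pa, q̄ = 0.0026 kg/kg → 0.0026 × 48000 / 9.8 = 12.73 mm
Layer 29–20 kPa: Δp = 90 hPa = 9000 Pa, q̄ = 0.00056 kg/kg → 0.00056 × 9000 / 9.8 = 0.51 mm
PW = 12.24 + 5.27 + 5.42 + 12.73 + 0.51 = 36.17 ≈ 36.2 mm.

PW ≈ 36.2 mm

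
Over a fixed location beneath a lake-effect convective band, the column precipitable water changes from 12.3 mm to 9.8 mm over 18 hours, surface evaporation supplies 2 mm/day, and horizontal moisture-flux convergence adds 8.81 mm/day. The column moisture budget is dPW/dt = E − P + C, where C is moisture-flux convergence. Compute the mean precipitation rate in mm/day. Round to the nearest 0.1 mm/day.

dPW/dt = (9.8 − 12.3) mm / (18/24 day) = -3.333 mm/day.
P = E + C − dPW/dt = 2 + (8.81) − (-3.333) = 14.1 mm/day.

P ≈ 14.1 mm/day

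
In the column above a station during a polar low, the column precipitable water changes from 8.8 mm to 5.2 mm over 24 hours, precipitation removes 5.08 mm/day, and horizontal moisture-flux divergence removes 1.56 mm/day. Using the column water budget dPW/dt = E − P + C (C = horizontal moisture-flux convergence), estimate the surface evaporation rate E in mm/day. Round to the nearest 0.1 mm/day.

E ≈ 3.0 mm/day

dPW/dt = (5.2 − 8.8) mm / (24/24 day) = -3.600 mm/day.
E = dPW/dt + P − C = (-3.600) + 5.08 − (-1.56) = 3.0 mm/day.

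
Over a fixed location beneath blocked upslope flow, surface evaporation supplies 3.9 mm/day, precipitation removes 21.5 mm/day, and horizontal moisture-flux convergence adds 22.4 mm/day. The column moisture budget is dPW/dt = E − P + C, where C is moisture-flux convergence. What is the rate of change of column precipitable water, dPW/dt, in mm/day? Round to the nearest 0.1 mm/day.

dPW/dt ≈ 4.8 mm/day

dPW/dt = E − P + C = 3.9 − 21.5 + (22.4) = 4.8 mm/day.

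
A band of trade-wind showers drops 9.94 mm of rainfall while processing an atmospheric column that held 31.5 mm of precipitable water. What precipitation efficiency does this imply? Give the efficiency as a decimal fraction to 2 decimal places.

ε ≈ 0.32

ε = rainfall / PW = 9.94 / 31.5 = 0.32.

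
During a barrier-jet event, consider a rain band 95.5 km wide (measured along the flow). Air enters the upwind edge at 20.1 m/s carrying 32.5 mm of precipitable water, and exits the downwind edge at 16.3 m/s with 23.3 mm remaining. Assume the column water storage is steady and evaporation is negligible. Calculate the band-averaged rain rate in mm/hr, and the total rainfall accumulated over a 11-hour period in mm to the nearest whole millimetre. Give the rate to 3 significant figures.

Column moisture flux per unit crosswind length is F = V × PW.
Inflow: F_in = 20.1 × 32.5 = 653.25 mm·m/s
Outflow: F_out = 16.3 × 23.3 = 379.79 mm·m/s
Steady-state rate R = (F_in − F_out)/L = (653.25 − 379.79) / 95500 m = 2.863e-03 mm/s.
R = 2.863e-03 × 3600 = 10.3 mm/hr.
Over 11 h: total = 10.3 × 11 = 113.3 ≈ 113 mm.

R ≈ 10.3 mm/hr; total ≈ 113 mm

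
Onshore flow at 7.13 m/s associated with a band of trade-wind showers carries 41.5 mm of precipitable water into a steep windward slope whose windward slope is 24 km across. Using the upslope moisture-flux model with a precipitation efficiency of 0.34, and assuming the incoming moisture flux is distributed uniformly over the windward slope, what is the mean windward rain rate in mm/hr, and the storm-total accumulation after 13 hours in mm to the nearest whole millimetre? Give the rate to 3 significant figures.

Incoming column moisture flux per unit ridge length: F = V × PW = 7.13 × 41.5 = 295.895 mm·m/s.
Spread over the 24 km slope with efficiency ε = 0.34: R = ε·F/W = 0.34 × 295.895 / 24000 m = 4.192e-03 mm/s.
R = 4.192e-03 × 3600 = 15.1 mm/hr.
Over 13 h: total = 15.1 × 13 = 196.3 ≈ 196 mm.

R ≈ 15.1 mm/hr; total ≈ 196 mm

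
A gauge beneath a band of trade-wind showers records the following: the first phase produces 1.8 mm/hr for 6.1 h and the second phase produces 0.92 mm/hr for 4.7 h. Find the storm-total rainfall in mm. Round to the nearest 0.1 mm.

Total = Σ Rᵢ Δtᵢ = 1.8 × 6.1 + 0.92 × 4.7
      = 10.98 + 4.324 = 15.3 mm.

total ≈ 15.3 mm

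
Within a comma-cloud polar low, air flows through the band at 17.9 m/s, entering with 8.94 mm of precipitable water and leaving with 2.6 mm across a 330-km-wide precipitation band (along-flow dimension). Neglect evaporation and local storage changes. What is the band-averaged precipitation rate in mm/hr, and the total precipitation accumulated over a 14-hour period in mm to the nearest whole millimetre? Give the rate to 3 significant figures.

Column moisture flux per unit crosswind length is F = V × PW.
Inflow: F_in = 17.9 × 8.94 = 160.026 mm·m/s
Outflow: F_out = 17.9 × 2.6 = 46.54 mm·m/s
Steady-state rate R = (F_in − F_out)/L = (160.026 − 46.54) / 330000 m = 3.439e-04 mm/s.
R = 3.439e-04 × 3600 = 1.24 mm/hr.
Over 14 h: total = 1.24 × 14 = 17.36 ≈ 17 mm.

R ≈ 1.24 mm/hr; total ≈ 17 mm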